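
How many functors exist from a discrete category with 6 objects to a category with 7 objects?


A functor from a discrete category C to D is determined by
where each object maps. Each of the 6 objects of C can map
to any of the 7 objects of D independently.
Number of functors = 7^6 = 117649

117649


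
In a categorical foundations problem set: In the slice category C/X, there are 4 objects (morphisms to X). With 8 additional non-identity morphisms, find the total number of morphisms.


In the slice category C/X, objects are morphisms to X.
Identity morphisms: 4 (one per object of C/X).
Non-identity morphisms: 8.
Total = 4 + 8 = 12

12


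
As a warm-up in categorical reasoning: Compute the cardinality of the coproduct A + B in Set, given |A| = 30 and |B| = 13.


In Set, the coproduct A + B is the disjoint union.
|A + B| = |A| + |B| = 30 + 13 = 43

43


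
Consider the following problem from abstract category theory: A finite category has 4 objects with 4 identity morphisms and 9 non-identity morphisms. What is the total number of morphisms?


Each object has an identity morphism, giving 4 identities.
Adding the 9 non-identity morphisms:
Total = 4 + 9 = 13

13


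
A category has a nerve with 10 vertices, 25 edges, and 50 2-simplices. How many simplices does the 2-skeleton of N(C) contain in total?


The 2-skeleton of the nerve N(C) consists of simplices in dimensions 0, 1, 2:
  |N(C)_0| = 10 (objects)
  |N(C)_1| = 25 (morphisms)
  |N(C)_2| = 50 (composable pairs)
Total = 10 + 25 + 50 = 85

85


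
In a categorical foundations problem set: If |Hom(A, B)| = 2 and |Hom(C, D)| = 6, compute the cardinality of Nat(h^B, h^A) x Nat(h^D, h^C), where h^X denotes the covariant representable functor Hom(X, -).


By the Yoneda lemma, Nat(h^B, h^A) is isomorphic to Hom(A, B),
so |Nat(h^B, h^A)| = |Hom(A, B)| and |Nat(h^D, h^C)| = |Hom(C, D)|.
|Hom(A, B)| = 2, |Hom(C, D)| = 6.
|Nat(h^B, h^A) x Nat(h^D, h^C)| = 2 * 6 = 12

12


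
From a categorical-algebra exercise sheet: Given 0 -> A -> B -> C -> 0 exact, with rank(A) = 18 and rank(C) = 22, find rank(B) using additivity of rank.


For a short exact sequence 0 -> A -> B -> C -> 0,
rank is additive: rank(B) = rank(A) + rank(C).
rank(B) = 18 + 22 = 40

40


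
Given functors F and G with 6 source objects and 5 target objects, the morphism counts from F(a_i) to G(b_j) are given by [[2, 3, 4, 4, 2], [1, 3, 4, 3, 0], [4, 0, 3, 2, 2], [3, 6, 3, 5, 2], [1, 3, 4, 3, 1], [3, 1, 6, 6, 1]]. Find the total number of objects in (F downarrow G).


Objects of (F downarrow G) are triples (a, b, h: F(a)->G(b)).
The count equals the sum of all entries in the hom-matrix.
sum(row 0) = 15
sum(row 1) = 11
sum(row 2) = 11
sum(row 3) = 19
sum(row 4) = 12
sum(row 5) = 17
Grand total = 85

85


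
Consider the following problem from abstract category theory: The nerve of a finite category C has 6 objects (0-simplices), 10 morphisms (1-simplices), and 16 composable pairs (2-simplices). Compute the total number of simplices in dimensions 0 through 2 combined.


The 2-skeleton of the nerve N(C) consists of simplices in dimensions 0, 1, 2:
  |N(C)_0| = 6 (objects)
  |N(C)_1| = 10 (morphisms)
  |N(C)_2| = 16 (composable pairs)
Total = 6 + 10 + 16 = 32

32


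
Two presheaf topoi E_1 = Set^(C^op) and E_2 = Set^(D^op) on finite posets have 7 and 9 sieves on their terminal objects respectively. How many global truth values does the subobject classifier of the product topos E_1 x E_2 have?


In a product of presheaf topoi E_1 x E_2, the subobject classifier
is Omega = Omega_1 x Omega_2 (componentwise), so
|Omega(top)| = |Omega_1(top_1)| * |Omega_2(top_2)|.
= 7 * 9 = 63.

63


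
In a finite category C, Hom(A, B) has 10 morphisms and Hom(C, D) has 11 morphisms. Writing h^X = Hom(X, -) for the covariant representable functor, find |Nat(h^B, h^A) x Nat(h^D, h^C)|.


By the Yoneda lemma, Nat(h^B, h^A) is isomorphic to Hom(A, B),
so |Nat(h^B, h^A)| = |Hom(A, B)| and |Nat(h^D, h^C)| = |Hom(C, D)|.
|Hom(A, B)| = 10, |Hom(C, D)| = 11.
|Nat(h^B, h^A) x Nat(h^D, h^C)| = 10 * 11 = 110

110


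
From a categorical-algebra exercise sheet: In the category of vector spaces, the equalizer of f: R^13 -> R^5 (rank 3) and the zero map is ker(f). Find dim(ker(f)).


The equalizer of f and the zero map is ker(f).
By the rank-nullity theorem: dim(ker(f)) = dim(domain) - rank(f).
dim(ker(f)) = 13 - 3 = 10

10


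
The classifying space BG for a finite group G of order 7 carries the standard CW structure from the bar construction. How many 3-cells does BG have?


In the bar-construction CW model of BG, the n-cells are indexed by
n-tuples [g_1|...|g_n] of non-identity elements of G (degenerate
simplices with some g_i = e do not contribute cells), so there are
(|G| - 1)^n n-cells.
For dim = 3 with |G| = 7:
cells = (7 - 1)^3 = 6^3 = 216

216


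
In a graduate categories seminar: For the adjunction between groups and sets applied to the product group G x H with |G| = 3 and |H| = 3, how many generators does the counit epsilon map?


The counit epsilon_K: F(U(K)) -> K of the Free-Forgetful adjunction
maps |K| generators of F(U(K)) into K. For K = G x H (the product group),
|G x H| = |G| * |H|.
Total generators mapped = 3 * 3 = 9.

9


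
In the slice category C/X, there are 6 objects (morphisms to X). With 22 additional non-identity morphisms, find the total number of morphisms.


In the slice category C/X, objects are morphisms to X.
Identity morphisms: 6 (one per object of C/X).
Non-identity morphisms: 22.
Total = 6 + 22 = 28

28


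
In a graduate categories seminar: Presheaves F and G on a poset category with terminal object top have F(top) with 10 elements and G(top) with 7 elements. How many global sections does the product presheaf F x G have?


Global sections of a presheaf on a poset with terminal top satisfy
Gamma(H) ~ H(top). Presheaves admit pointwise products, so
(F x G)(top) = F(top) x G(top) (Cartesian product).
|Gamma(F x G)| = |F(top)| * |G(top)| = 10 * 7 = 70.

70


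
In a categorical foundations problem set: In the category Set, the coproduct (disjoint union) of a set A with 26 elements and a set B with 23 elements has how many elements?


In Set, the coproduct A + B is the disjoint union.
|A + B| = |A| + |B| = 26 + 23 = 49

49


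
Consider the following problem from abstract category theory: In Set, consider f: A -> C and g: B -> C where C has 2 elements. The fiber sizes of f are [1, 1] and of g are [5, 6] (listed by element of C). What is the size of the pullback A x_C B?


The pullback A x_C B consists of pairs (a, b) with f(a) = g(b).
For each element c in C, the fiber product has |f^-1(c)| * |g^-1(c)| elements.
Summing over C: 1 * 5 + 1 * 6
= 5 + 6 = 11

11


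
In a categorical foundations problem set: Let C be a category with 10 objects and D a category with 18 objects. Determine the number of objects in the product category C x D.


The product category C x D has objects that are pairs (c, d).
Number of pairs = |Ob(C)| * |Ob(D)| = 10 * 18 = 180

180


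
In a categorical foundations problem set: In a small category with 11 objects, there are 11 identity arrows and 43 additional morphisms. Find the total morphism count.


Each object has an identity morphism, giving 11 identities.
Adding the 43 non-identity morphisms:
Total = 11 + 43 = 54

54


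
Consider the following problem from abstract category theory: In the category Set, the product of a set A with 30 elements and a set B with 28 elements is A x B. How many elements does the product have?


In Set, the product A x B is the Cartesian product.
By the universal property, |A x B| = |A| * |B|.
|A x B| = 30 * 28 = 840

840


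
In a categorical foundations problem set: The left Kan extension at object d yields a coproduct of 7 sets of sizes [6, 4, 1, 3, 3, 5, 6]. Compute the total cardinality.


Pointwise, the left Kan extension (Lan_F H)(d) is the colimit, indexed
by the comma category (F downarrow d), of H composed with the
projection (F downarrow d) -> C. Here that colimit is given
as a coproduct (disjoint union) of sets, so its cardinality is the
sum of the sizes of the summands.
Coproduct of sets with sizes: 6 + 4 + 1 + 3 + 3 + 5 + 6
= 28

28


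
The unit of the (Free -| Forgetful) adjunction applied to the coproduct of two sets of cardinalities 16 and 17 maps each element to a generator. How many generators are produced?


The unit eta_X: X -> U(F(X)) of the Free-Forgetful adjunction
maps each element of X to a generator of F(X). For X = S + T (disjoint
union in Set), |S + T| = |S| + |T|.
Total mappings = 16 + 17 = 33.

33


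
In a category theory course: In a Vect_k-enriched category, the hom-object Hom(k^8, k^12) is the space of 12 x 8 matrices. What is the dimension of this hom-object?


In Vect-enriched categories, Hom(k^n, k^m) is the space of m x n matrices.
dim(Hom(k^8, k^12)) = 12 * 8 = 96

96


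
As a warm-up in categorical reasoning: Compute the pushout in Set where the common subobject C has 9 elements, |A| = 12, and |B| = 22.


The pushout A +_C B identifies the images of C in A and B.
|A +_C B| = |A| + |B| - |C| (for injections).
= 12 + 22 - 9 = 25

25


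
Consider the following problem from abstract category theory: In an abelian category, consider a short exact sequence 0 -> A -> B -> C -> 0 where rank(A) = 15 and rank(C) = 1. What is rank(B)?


For a short exact sequence 0 -> A -> B -> C -> 0,
rank is additive: rank(B) = rank(A) + rank(C).
rank(B) = 15 + 1 = 16

16


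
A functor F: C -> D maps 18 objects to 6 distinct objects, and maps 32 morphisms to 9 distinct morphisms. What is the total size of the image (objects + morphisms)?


The image of F consists of distinct objects and distinct morphisms.
|Im(F)| on objects = 6
|Im(F)| on morphisms = 9
Total image cardinality = 6 + 9 = 15

15


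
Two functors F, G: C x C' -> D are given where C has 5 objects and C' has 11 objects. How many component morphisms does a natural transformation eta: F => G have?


A natural transformation eta: F => G assigns one component morphism per
object of the domain category.
The domain is the product category C x C', so
|Ob(C x C')| = |Ob(C)| * |Ob(C')| = 5 * 11 = 55.
Therefore eta has 55 component morphisms.

55


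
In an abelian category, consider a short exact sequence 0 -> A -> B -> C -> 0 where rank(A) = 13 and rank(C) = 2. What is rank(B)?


For a short exact sequence 0 -> A -> B -> C -> 0,
rank is additive: rank(B) = rank(A) + rank(C).
rank(B) = 13 + 2 = 15

15


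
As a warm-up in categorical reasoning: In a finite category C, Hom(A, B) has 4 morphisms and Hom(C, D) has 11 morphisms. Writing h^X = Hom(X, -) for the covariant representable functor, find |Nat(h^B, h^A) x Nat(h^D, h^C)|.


By the Yoneda lemma, Nat(h^B, h^A) is isomorphic to Hom(A, B),
so |Nat(h^B, h^A)| = |Hom(A, B)| and |Nat(h^D, h^C)| = |Hom(C, D)|.
|Hom(A, B)| = 4, |Hom(C, D)| = 11.
|Nat(h^B, h^A) x Nat(h^D, h^C)| = 4 * 11 = 44

44


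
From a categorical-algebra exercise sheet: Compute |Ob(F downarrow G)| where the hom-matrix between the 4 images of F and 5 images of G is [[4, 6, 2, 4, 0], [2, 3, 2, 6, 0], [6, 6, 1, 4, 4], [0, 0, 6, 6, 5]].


Objects of (F downarrow G) are triples (a, b, h: F(a)->G(b)).
The count equals the sum of all entries in the hom-matrix.
sum(row 0) = 16
sum(row 1) = 13
sum(row 2) = 21
sum(row 3) = 17
Grand total = 67

67


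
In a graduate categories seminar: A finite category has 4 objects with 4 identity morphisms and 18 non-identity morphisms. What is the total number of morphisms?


Each object has an identity morphism, giving 4 identities.
Adding the 18 non-identity morphisms:
Total = 4 + 18 = 22

22


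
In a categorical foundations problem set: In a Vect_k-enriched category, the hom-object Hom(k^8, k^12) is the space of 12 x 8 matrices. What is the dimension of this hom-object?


In Vect-enriched categories, Hom(k^n, k^m) is the space of m x n matrices.
dim(Hom(k^8, k^12)) = 12 * 8 = 96

96


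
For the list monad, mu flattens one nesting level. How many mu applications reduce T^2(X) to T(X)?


Each application of mu: T^2 -> T removes one layer of nesting.
Starting at depth 2 (i.e., T^2(X)), we need to reach T(X).
Number of mu applications = 2 - 1 = 1

1


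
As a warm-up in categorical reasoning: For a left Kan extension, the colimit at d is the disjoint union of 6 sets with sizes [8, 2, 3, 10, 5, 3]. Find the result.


Pointwise, the left Kan extension (Lan_F H)(d) is the colimit, indexed
by the comma category (F downarrow d), of H composed with the
projection (F downarrow d) -> C. Here that colimit is given
as a coproduct (disjoint union) of sets, so its cardinality is the
sum of the sizes of the summands.
Coproduct of sets with sizes: 8 + 2 + 3 + 10 + 5 + 3
= 31

31


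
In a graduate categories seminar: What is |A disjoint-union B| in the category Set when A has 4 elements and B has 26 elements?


In Set, the coproduct A + B is the disjoint union.
|A + B| = |A| + |B| = 4 + 26 = 30

30


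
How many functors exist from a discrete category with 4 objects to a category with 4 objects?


A functor from a discrete category C to D is determined by
where each object maps. Each of the 4 objects of C can map
to any of the 4 objects of D independently.
Number of functors = 4^4 = 256

256


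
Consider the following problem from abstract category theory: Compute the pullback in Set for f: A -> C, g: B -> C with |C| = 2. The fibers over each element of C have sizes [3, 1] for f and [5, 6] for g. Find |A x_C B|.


The pullback A x_C B consists of pairs (a, b) with f(a) = g(b).
For each element c in C, the fiber product has |f^-1(c)| * |g^-1(c)| elements.
Summing over C: 3 * 5 + 1 * 6
= 15 + 6 = 21

21


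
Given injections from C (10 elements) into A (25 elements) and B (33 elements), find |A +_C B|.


The pushout A +_C B identifies the images of C in A and B.
|A +_C B| = |A| + |B| - |C| (for injections).
= 25 + 33 - 10 = 48

48


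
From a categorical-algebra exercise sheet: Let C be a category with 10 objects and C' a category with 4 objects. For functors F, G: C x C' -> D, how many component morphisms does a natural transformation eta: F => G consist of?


A natural transformation eta: F => G assigns one component morphism per
object of the domain category.
The domain is the product category C x C', so
|Ob(C x C')| = |Ob(C)| * |Ob(C')| = 10 * 4 = 40.
Therefore eta has 40 component morphisms.

40


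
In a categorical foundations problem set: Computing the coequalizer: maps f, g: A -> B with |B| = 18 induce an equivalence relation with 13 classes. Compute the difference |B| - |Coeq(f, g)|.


The coequalizer Coeq(f, g) = B / ~ has one element per equivalence class.
|B| = 18, |Coeq(f, g)| = 13.
|B| - |Coeq(f, g)| = 18 - 13 = 5.

5


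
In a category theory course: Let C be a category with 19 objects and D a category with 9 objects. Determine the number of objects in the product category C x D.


The product category C x D has objects that are pairs (c, d).
Number of pairs = |Ob(C)| * |Ob(D)| = 19 * 9 = 171

171


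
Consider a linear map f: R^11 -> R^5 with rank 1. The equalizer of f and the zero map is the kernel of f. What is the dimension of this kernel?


The equalizer of f and the zero map is ker(f).
By the rank-nullity theorem: dim(ker(f)) = dim(domain) - rank(f).
dim(ker(f)) = 11 - 1 = 10

10


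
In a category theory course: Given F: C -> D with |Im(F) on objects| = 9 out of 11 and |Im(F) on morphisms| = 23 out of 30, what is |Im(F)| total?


The image of F consists of distinct objects and distinct morphisms.
|Im(F)| on objects = 9
|Im(F)| on morphisms = 23
Total image cardinality = 9 + 23 = 32

32


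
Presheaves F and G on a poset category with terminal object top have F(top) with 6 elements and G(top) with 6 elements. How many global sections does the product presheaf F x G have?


Global sections of a presheaf on a poset with terminal top satisfy
Gamma(H) ~ H(top). Presheaves admit pointwise products, so
(F x G)(top) = F(top) x G(top) (Cartesian product).
|Gamma(F x G)| = |F(top)| * |G(top)| = 6 * 6 = 36.

36


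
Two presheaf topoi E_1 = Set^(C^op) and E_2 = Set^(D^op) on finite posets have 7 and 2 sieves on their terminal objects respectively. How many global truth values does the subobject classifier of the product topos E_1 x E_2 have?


In a product of presheaf topoi E_1 x E_2, the subobject classifier
is Omega = Omega_1 x Omega_2 (componentwise), so
|Omega(top)| = |Omega_1(top_1)| * |Omega_2(top_2)|.
= 7 * 2 = 14.

14


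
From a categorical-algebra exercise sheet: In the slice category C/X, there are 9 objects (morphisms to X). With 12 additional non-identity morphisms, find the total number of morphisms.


In the slice category C/X, objects are morphisms to X.
Identity morphisms: 9 (one per object of C/X).
Non-identity morphisms: 12.
Total = 9 + 12 = 21

21


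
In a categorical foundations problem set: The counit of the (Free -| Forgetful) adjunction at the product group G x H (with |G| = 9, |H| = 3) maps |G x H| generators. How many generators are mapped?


The counit epsilon_K: F(U(K)) -> K of the Free-Forgetful adjunction
maps |K| generators of F(U(K)) into K. For K = G x H (the product group),
|G x H| = |G| * |H|.
Total generators mapped = 9 * 3 = 27.

27


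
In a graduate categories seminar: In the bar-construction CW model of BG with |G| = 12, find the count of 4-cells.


In the bar-construction CW model of BG, the n-cells are indexed by
n-tuples [g_1|...|g_n] of non-identity elements of G (degenerate
simplices with some g_i = e do not contribute cells), so there are
(|G| - 1)^n n-cells.
For dim = 4 with |G| = 12:
cells = (12 - 1)^4 = 11^4 = 14641

14641


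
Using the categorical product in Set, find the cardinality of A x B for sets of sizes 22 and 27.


In Set, the product A x B is the Cartesian product.
By the universal property, |A x B| = |A| * |B|.
|A x B| = 22 * 27 = 594

594


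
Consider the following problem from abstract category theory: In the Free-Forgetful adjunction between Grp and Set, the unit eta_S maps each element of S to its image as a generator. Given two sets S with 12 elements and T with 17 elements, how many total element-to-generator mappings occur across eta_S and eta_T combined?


The unit eta_X: X -> U(F(X)) of the Free-Forgetful adjunction
maps each element of X to a generator of F(X). For X = S + T (disjoint
union in Set), |S + T| = |S| + |T|.
Total mappings = 12 + 17 = 29.

29


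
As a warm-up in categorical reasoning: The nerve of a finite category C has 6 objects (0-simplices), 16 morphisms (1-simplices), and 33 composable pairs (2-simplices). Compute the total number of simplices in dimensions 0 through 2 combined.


The 2-skeleton of the nerve N(C) consists of simplices in dimensions 0, 1, 2:
  |N(C)_0| = 6 (objects)
  |N(C)_1| = 16 (morphisms)
  |N(C)_2| = 33 (composable pairs)
Total = 6 + 16 + 33 = 55

55


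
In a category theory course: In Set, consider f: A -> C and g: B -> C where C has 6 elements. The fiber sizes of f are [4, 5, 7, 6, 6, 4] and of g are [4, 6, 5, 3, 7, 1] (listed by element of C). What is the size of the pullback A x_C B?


The pullback A x_C B consists of pairs (a, b) with f(a) = g(b).
For each element c in C, the fiber product has |f^-1(c)| * |g^-1(c)| elements.
Summing over C: 4 * 4 + 5 * 6 + 7 * 5 + 6 * 3 + 6 * 7 + 4 * 1
= 16 + 30 + 35 + 18 + 42 + 4 = 145

145


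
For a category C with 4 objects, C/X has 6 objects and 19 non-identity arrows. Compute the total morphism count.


In the slice category C/X, objects are morphisms to X.
Identity morphisms: 6 (one per object of C/X).
Non-identity morphisms: 19.
Total = 6 + 19 = 25

25


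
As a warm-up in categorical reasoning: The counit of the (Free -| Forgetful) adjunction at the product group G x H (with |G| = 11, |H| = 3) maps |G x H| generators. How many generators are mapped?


The counit epsilon_K: F(U(K)) -> K of the Free-Forgetful adjunction
maps |K| generators of F(U(K)) into K. For K = G x H (the product group),
|G x H| = |G| * |H|.
Total generators mapped = 11 * 3 = 33.

33


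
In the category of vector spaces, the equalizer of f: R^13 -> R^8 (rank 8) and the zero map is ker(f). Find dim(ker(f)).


The equalizer of f and the zero map is ker(f).
By the rank-nullity theorem: dim(ker(f)) = dim(domain) - rank(f).
dim(ker(f)) = 13 - 8 = 5

5


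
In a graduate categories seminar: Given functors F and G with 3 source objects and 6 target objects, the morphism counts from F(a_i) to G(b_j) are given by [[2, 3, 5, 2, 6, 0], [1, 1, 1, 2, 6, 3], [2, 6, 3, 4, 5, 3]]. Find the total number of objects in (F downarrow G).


Objects of (F downarrow G) are triples (a, b, h: F(a)->G(b)).
The count equals the sum of all entries in the hom-matrix.
sum(row 0) = 18
sum(row 1) = 14
sum(row 2) = 23
Grand total = 55

55


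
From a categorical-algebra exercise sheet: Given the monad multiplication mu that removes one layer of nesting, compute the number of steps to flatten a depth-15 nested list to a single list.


Each application of mu: T^2 -> T removes one layer of nesting.
Starting at depth 15 (i.e., T^15(X)), we need to reach T(X).
Number of mu applications = 15 - 1 = 14

14


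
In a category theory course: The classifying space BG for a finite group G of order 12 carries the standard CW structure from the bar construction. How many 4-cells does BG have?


In the bar-construction CW model of BG, the n-cells are indexed by
n-tuples [g_1|...|g_n] of non-identity elements of G (degenerate
simplices with some g_i = e do not contribute cells), so there are
(|G| - 1)^n n-cells.
For dim = 4 with |G| = 12:
cells = (12 - 1)^4 = 11^4 = 14641

14641


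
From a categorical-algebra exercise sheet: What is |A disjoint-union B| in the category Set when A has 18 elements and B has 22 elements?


In Set, the coproduct A + B is the disjoint union.
|A + B| = |A| + |B| = 18 + 22 = 40

40


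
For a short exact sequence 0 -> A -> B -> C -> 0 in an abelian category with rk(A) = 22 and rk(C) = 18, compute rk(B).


For a short exact sequence 0 -> A -> B -> C -> 0,
rank is additive: rank(B) = rank(A) + rank(C).
rank(B) = 22 + 18 = 40

40


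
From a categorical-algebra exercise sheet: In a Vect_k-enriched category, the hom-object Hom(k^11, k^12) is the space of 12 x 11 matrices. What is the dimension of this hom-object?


In Vect-enriched categories, Hom(k^n, k^m) is the space of m x n matrices.
dim(Hom(k^11, k^12)) = 12 * 11 = 132

132


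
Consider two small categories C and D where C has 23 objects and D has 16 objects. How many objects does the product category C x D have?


The product category C x D has objects that are pairs (c, d).
Number of pairs = |Ob(C)| * |Ob(D)| = 23 * 16 = 368

368


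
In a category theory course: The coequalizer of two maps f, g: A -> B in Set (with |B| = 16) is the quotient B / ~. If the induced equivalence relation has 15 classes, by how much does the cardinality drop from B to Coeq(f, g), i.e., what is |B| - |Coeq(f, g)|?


The coequalizer Coeq(f, g) = B / ~ has one element per equivalence class.
|B| = 16, |Coeq(f, g)| = 15.
|B| - |Coeq(f, g)| = 16 - 15 = 1.

1


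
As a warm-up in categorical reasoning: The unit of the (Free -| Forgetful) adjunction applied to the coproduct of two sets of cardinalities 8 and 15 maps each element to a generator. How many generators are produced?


The unit eta_X: X -> U(F(X)) of the Free-Forgetful adjunction
maps each element of X to a generator of F(X). For X = S + T (disjoint
union in Set), |S + T| = |S| + |T|.
Total mappings = 8 + 15 = 23.

23


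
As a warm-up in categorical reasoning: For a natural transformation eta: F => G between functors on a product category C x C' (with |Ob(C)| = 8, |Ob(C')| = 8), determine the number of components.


A natural transformation eta: F => G assigns one component morphism per
object of the domain category.
The domain is the product category C x C', so
|Ob(C x C')| = |Ob(C)| * |Ob(C')| = 8 * 8 = 64.
Therefore eta has 64 component morphisms.

64


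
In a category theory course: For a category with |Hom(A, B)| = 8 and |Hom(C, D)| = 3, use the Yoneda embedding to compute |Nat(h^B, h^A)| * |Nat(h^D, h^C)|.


By the Yoneda lemma, Nat(h^B, h^A) is isomorphic to Hom(A, B),
so |Nat(h^B, h^A)| = |Hom(A, B)| and |Nat(h^D, h^C)| = |Hom(C, D)|.
|Hom(A, B)| = 8, |Hom(C, D)| = 3.
|Nat(h^B, h^A) x Nat(h^D, h^C)| = 8 * 3 = 24

24


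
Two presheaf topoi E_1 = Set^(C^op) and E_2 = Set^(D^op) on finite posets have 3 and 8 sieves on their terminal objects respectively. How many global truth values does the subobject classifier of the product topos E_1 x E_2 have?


In a product of presheaf topoi E_1 x E_2, the subobject classifier
is Omega = Omega_1 x Omega_2 (componentwise), so
|Omega(top)| = |Omega_1(top_1)| * |Omega_2(top_2)|.
= 3 * 8 = 24.

24


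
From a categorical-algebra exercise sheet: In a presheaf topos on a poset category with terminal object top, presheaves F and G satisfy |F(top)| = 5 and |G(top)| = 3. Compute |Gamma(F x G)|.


Global sections of a presheaf on a poset with terminal top satisfy
Gamma(H) ~ H(top). Presheaves admit pointwise products, so
(F x G)(top) = F(top) x G(top) (Cartesian product).
|Gamma(F x G)| = |F(top)| * |G(top)| = 5 * 3 = 15.

15


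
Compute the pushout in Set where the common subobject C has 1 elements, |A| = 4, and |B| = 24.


The pushout A +_C B identifies the images of C in A and B.
|A +_C B| = |A| + |B| - |C| (for injections).
= 4 + 24 - 1 = 27

27


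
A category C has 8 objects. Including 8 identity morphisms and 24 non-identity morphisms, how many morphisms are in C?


Each object has an identity morphism, giving 8 identities.
Adding the 24 non-identity morphisms:
Total = 8 + 24 = 32

32


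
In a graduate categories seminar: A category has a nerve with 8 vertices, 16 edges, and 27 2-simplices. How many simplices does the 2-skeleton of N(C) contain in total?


The 2-skeleton of the nerve N(C) consists of simplices in dimensions 0, 1, 2:
  |N(C)_0| = 8 (objects)
  |N(C)_1| = 16 (morphisms)
  |N(C)_2| = 27 (composable pairs)
Total = 8 + 16 + 27 = 51

51


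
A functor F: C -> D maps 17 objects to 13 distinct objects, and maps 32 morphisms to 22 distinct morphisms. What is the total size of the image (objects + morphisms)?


The image of F consists of distinct objects and distinct morphisms.
|Im(F)| on objects = 13
|Im(F)| on morphisms = 22
Total image cardinality = 13 + 22 = 35

35


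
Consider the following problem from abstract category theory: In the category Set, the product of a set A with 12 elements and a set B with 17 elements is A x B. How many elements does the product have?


In Set, the product A x B is the Cartesian product.
By the universal property, |A x B| = |A| * |B|.
|A x B| = 12 * 17 = 204

204


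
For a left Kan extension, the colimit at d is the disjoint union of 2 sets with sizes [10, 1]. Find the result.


Pointwise, the left Kan extension (Lan_F H)(d) is the colimit, indexed
by the comma category (F downarrow d), of H composed with the
projection (F downarrow d) -> C. Here that colimit is given
as a coproduct (disjoint union) of sets, so its cardinality is the
sum of the sizes of the summands.
Coproduct of sets with sizes: 10 + 1
= 11

11


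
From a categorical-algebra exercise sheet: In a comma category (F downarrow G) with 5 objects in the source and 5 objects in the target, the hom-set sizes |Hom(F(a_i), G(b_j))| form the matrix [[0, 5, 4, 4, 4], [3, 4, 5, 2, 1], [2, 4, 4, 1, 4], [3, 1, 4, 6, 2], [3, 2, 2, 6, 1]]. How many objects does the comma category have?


Objects of (F downarrow G) are triples (a, b, h: F(a)->G(b)).
The count equals the sum of all entries in the hom-matrix.
sum(row 0) = 17
sum(row 1) = 15
sum(row 2) = 15
sum(row 3) = 16
sum(row 4) = 14
Grand total = 77

77


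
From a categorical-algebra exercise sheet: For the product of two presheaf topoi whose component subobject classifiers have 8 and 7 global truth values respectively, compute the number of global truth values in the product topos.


In a product of presheaf topoi E_1 x E_2, the subobject classifier
is Omega = Omega_1 x Omega_2 (componentwise), so
|Omega(top)| = |Omega_1(top_1)| * |Omega_2(top_2)|.
= 8 * 7 = 56.

56


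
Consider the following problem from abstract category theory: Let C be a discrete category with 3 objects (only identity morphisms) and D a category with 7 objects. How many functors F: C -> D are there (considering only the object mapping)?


A functor from a discrete category C to D is determined by
where each object maps. Each of the 3 objects of C can map
to any of the 7 objects of D independently.
Number of functors = 7^3 = 343

343


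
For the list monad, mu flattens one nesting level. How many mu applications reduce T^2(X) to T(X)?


Each application of mu: T^2 -> T removes one layer of nesting.
Starting at depth 2 (i.e., T^2(X)), we need to reach T(X).
Number of mu applications = 2 - 1 = 1

1


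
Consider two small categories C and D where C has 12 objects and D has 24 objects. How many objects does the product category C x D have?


The product category C x D has objects that are pairs (c, d).
Number of pairs = |Ob(C)| * |Ob(D)| = 12 * 24 = 288

288


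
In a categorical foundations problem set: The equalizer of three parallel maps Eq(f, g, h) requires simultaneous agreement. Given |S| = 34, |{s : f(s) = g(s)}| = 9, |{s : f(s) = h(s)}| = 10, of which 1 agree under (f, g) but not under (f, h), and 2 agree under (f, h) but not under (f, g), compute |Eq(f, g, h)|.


Eq(f, g, h) is the triple-agreement set: points in S where all three
maps take the same value. Using inclusion-exclusion on the pairwise data:
Pair (f, g) agrees on 9 points; pair (f, h) on 10 points.
Points agreeing under (f, g) but not (f, h) = 1; under (f, h) but not (f, g) = 2.
Triple-agreement = agreement-in-(f, g) minus points that agree under (f, g) but not (f, h):
|Eq(f, g, h)| = 9 - 1 = 8
(cross-check via (f, h): 10 - 2 = 8.)

8


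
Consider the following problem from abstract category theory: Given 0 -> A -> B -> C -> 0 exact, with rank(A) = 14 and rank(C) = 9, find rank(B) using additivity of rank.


For a short exact sequence 0 -> A -> B -> C -> 0,
rank is additive: rank(B) = rank(A) + rank(C).
rank(B) = 14 + 9 = 23

23


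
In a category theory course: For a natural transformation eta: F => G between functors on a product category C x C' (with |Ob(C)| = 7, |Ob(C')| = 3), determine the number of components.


A natural transformation eta: F => G assigns one component morphism per
object of the domain category.
The domain is the product category C x C', so
|Ob(C x C')| = |Ob(C)| * |Ob(C')| = 7 * 3 = 21.
Therefore eta has 21 component morphisms.

21


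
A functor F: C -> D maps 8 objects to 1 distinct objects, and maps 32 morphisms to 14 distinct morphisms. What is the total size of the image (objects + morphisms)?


The image of F consists of distinct objects and distinct morphisms.
|Im(F)| on objects = 1
|Im(F)| on morphisms = 14
Total image cardinality = 1 + 14 = 15

15


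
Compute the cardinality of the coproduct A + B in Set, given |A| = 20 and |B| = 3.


In Set, the coproduct A + B is the disjoint union.
|A + B| = |A| + |B| = 20 + 3 = 23

23


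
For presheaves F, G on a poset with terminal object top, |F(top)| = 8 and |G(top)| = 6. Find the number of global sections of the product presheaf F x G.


Global sections of a presheaf on a poset with terminal top satisfy
Gamma(H) ~ H(top). Presheaves admit pointwise products, so
(F x G)(top) = F(top) x G(top) (Cartesian product).
|Gamma(F x G)| = |F(top)| * |G(top)| = 8 * 6 = 48.

48


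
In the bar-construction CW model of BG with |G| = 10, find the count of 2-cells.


In the bar-construction CW model of BG, the n-cells are indexed by
n-tuples [g_1|...|g_n] of non-identity elements of G (degenerate
simplices with some g_i = e do not contribute cells), so there are
(|G| - 1)^n n-cells.
For dim = 2 with |G| = 10:
cells = (10 - 1)^2 = 9^2 = 81

81


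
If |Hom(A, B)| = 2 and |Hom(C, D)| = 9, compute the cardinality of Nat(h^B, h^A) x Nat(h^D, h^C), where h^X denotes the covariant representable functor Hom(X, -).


By the Yoneda lemma, Nat(h^B, h^A) is isomorphic to Hom(A, B),
so |Nat(h^B, h^A)| = |Hom(A, B)| and |Nat(h^D, h^C)| = |Hom(C, D)|.
|Hom(A, B)| = 2, |Hom(C, D)| = 9.
|Nat(h^B, h^A) x Nat(h^D, h^C)| = 2 * 9 = 18

18


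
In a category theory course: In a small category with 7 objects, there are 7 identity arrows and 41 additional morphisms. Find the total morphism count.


Each object has an identity morphism, giving 7 identities.
Adding the 41 non-identity morphisms:
Total = 7 + 41 = 48

48


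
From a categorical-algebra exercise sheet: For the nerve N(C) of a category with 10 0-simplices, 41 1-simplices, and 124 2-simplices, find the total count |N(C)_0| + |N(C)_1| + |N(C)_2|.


The 2-skeleton of the nerve N(C) consists of simplices in dimensions 0, 1, 2:
  |N(C)_0| = 10 (objects)
  |N(C)_1| = 41 (morphisms)
  |N(C)_2| = 124 (composable pairs)
Total = 10 + 41 + 124 = 175

175


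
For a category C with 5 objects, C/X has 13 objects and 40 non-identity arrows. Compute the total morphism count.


In the slice category C/X, objects are morphisms to X.
Identity morphisms: 13 (one per object of C/X).
Non-identity morphisms: 40.
Total = 13 + 40 = 53

53


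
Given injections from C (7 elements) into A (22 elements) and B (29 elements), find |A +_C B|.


The pushout A +_C B identifies the images of C in A and B.
|A +_C B| = |A| + |B| - |C| (for injections).
= 22 + 29 - 7 = 44

44


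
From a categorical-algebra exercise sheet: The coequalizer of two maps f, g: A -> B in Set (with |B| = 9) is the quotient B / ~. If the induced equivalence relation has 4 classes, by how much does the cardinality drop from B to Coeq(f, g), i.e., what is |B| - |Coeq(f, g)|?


The coequalizer Coeq(f, g) = B / ~ has one element per equivalence class.
|B| = 9, |Coeq(f, g)| = 4.
|B| - |Coeq(f, g)| = 9 - 4 = 5.

5


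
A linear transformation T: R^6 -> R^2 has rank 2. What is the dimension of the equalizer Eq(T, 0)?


The equalizer of f and the zero map is ker(f).
By the rank-nullity theorem: dim(ker(f)) = dim(domain) - rank(f).
dim(ker(f)) = 6 - 2 = 4

4


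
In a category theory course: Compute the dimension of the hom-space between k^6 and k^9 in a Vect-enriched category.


In Vect-enriched categories, Hom(k^n, k^m) is the space of m x n matrices.
dim(Hom(k^6, k^9)) = 9 * 6 = 54

54


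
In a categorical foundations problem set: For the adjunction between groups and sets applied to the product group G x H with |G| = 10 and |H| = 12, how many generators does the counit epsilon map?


The counit epsilon_K: F(U(K)) -> K of the Free-Forgetful adjunction
maps |K| generators of F(U(K)) into K. For K = G x H (the product group),
|G x H| = |G| * |H|.
Total generators mapped = 10 * 12 = 120.

120


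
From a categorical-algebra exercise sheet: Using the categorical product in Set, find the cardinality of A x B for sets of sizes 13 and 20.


In Set, the product A x B is the Cartesian product.
By the universal property, |A x B| = |A| * |B|.
|A x B| = 13 * 20 = 260

260


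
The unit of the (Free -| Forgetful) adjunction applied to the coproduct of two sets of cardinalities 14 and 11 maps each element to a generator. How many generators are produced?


The unit eta_X: X -> U(F(X)) of the Free-Forgetful adjunction
maps each element of X to a generator of F(X). For X = S + T (disjoint
union in Set), |S + T| = |S| + |T|.
Total mappings = 14 + 11 = 25.

25


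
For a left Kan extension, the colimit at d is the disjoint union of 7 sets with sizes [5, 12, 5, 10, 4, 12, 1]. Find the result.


Pointwise, the left Kan extension (Lan_F H)(d) is the colimit, indexed
by the comma category (F downarrow d), of H composed with the
projection (F downarrow d) -> C. Here that colimit is given
as a coproduct (disjoint union) of sets, so its cardinality is the
sum of the sizes of the summands.
Coproduct of sets with sizes: 5 + 12 + 5 + 10 + 4 + 12 + 1
= 49

49


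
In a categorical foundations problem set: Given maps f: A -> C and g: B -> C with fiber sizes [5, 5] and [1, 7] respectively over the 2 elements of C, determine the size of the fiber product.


The pullback A x_C B consists of pairs (a, b) with f(a) = g(b).
For each element c in C, the fiber product has |f^-1(c)| * |g^-1(c)| elements.
Summing over C: 5 * 1 + 5 * 7
= 5 + 35 = 40

40


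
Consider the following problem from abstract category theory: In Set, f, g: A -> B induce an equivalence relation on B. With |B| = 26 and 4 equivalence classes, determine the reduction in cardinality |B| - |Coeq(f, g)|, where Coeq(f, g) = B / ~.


The coequalizer Coeq(f, g) = B / ~ has one element per equivalence class.
|B| = 26, |Coeq(f, g)| = 4.
|B| - |Coeq(f, g)| = 26 - 4 = 22.

22


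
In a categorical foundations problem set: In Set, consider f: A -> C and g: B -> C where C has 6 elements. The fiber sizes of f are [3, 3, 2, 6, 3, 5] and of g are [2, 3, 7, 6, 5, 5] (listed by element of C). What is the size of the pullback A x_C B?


The pullback A x_C B consists of pairs (a, b) with f(a) = g(b).
For each element c in C, the fiber product has |f^-1(c)| * |g^-1(c)| elements.
Summing over C: 3 * 2 + 3 * 3 + 2 * 7 + 6 * 6 + 3 * 5 + 5 * 5
= 6 + 9 + 14 + 36 + 15 + 25 = 105

105


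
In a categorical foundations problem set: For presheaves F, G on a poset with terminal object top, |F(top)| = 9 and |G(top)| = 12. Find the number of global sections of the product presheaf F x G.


Global sections of a presheaf on a poset with terminal top satisfy
Gamma(H) ~ H(top). Presheaves admit pointwise products, so
(F x G)(top) = F(top) x G(top) (Cartesian product).
|Gamma(F x G)| = |F(top)| * |G(top)| = 9 * 12 = 108.

108


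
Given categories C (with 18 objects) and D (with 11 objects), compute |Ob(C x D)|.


The product category C x D has objects that are pairs (c, d).
Number of pairs = |Ob(C)| * |Ob(D)| = 18 * 11 = 198

198


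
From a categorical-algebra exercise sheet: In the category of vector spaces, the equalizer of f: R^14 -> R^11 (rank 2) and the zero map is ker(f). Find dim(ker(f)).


The equalizer of f and the zero map is ker(f).
By the rank-nullity theorem: dim(ker(f)) = dim(domain) - rank(f).
dim(ker(f)) = 14 - 2 = 12

12


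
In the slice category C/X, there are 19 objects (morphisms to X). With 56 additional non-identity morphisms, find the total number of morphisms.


In the slice category C/X, objects are morphisms to X.
Identity morphisms: 19 (one per object of C/X).
Non-identity morphisms: 56.
Total = 19 + 56 = 75

75


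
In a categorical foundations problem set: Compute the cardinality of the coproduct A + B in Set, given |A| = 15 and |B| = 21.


In Set, the coproduct A + B is the disjoint union.
|A + B| = |A| + |B| = 15 + 21 = 36

36


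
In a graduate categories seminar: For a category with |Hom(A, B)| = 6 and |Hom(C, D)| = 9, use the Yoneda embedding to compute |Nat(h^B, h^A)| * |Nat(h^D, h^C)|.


By the Yoneda lemma, Nat(h^B, h^A) is isomorphic to Hom(A, B),
so |Nat(h^B, h^A)| = |Hom(A, B)| and |Nat(h^D, h^C)| = |Hom(C, D)|.
|Hom(A, B)| = 6, |Hom(C, D)| = 9.
|Nat(h^B, h^A) x Nat(h^D, h^C)| = 6 * 9 = 54

54


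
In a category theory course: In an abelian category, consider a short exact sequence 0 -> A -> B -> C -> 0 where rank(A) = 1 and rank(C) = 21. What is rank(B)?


For a short exact sequence 0 -> A -> B -> C -> 0,
rank is additive: rank(B) = rank(A) + rank(C).
rank(B) = 1 + 21 = 22

22


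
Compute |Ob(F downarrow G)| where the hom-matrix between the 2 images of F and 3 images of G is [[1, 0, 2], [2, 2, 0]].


Objects of (F downarrow G) are triples (a, b, h: F(a)->G(b)).
The count equals the sum of all entries in the hom-matrix.
sum(row 0) = 3
sum(row 1) = 4
Grand total = 7

7
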